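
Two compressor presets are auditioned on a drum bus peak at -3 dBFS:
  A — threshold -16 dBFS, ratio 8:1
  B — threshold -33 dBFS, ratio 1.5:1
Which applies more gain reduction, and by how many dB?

A, by 1.375 dB

A: GR = 13 − 13/8 = 11.375 dB.
B: GR = 30 − 30/1.5 = 10 dB.
Difference: 1.375 dB in favour of A.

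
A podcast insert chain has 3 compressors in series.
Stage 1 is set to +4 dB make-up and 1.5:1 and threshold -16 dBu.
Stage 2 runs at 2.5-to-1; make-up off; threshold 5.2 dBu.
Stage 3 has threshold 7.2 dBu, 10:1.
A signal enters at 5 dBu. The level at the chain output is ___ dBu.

2 dBu

Stage 1: overshoot 21 dB → 21/1.5 = 14 dB → -2 dBu; +4 dB make-up → 2 dBu.
Stage 2: below threshold (2 ≤ 5.2); passes unchanged; output 2 dBu.
Stage 3: 2 dBu ≤ 7.2 dBu, so stage 3 doesn't engage; output 2 dBu.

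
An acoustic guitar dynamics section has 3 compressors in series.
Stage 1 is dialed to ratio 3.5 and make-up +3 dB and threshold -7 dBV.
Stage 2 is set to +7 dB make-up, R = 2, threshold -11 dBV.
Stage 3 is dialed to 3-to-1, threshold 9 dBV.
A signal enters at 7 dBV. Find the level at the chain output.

1.5 dBV

Stage 1: overshoot 14 dB → 14/3.5 = 4 dB → -3 dBV; +3 dB make-up → 0 dBV.
Stage 2: 11 dB above -11 dBV, reduced 2:1 to 5.5 dB above → -5.5 dBV; +7 dB make-up → 1.5 dBV.
Stage 3: 1.5 dBV is at or below the 9 dBV threshold — no compression; output 1.5 dBV.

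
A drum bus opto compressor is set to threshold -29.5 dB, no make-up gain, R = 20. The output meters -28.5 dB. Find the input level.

That's 1 dB above the -29.5 dB threshold.
Input overshoot = R × output overshoot = 20 dB → input = -29.5 + 20 = -9.5 dB.

-9.5 dB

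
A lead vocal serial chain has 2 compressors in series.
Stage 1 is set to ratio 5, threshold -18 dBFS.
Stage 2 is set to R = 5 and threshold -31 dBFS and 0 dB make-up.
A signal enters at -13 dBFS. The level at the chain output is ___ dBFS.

Stage 1: overshoot 5 dB → 5/5 = 1 dB → -17 dBFS.
Stage 2: 14 dB above -31 dBFS, reduced 5:1 to 2.8 dB above → -28.2 dBFS.

-28.2 dBFS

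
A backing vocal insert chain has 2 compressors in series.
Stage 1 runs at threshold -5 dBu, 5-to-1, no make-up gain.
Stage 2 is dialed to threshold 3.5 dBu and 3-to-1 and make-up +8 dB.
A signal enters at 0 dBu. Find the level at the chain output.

4 dBu

Stage 1: overshoot 5 dB → 5/5 = 1 dB → -4 dBu.
Stage 2: below threshold (-4 ≤ 3.5); passes unchanged; make-up brings it to 4 dBu.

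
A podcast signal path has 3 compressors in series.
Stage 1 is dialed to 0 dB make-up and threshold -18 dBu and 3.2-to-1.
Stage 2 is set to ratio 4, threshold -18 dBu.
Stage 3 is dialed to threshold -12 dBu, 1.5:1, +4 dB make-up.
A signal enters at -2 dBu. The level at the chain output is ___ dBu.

-12.75 dBu

Stage 1: overshoot 16 dB → 16/3.2 = 5 dB → -13 dBu.
Stage 2: 5 dB above -18 dBu, reduced 4:1 to 1.25 dB above → -16.75 dBu.
Stage 3: -16.75 dBu is at or below the -12 dBu threshold — no compression; make-up brings it to -12.75 dBu.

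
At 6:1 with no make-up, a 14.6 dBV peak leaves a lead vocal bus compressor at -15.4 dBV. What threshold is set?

Gain reduction = 14.6 − (-15.4) = 30 dB; output overshoot = GR / (R − 1) = 30 / 5 = 6 dB.
Threshold = output − output overshoot = -15.4 − 6 = -21.4 dBV.

-21.4 dBV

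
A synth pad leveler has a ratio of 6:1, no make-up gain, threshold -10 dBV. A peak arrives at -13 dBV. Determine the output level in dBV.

-13 dBV is 3 dB below the -10 dBV threshold, so no gain reduction is applied.
Output = input = -13 dBV.

-13 dBV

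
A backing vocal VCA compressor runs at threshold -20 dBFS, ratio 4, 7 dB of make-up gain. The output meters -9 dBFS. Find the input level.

-4 dBFS

Remove make-up: -9 − 7 = -16 dBFS.
Post-compression overshoot = -16 − (-20) = 4 dB.
Before 4:1 compression the overshoot was 4 × 4 = 16 dB, so input = -20 + 16 = -4 dBFS.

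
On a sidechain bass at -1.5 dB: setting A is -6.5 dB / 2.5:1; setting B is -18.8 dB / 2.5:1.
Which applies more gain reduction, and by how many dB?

B, by 7.38 dB

A: 5 dB over, compressed to 2 dB over, so 3 dB of GR.
B: 17.3 dB over, compressed to 6.92 dB over, so 10.38 dB of GR.
B applies 7.38 dB more gain reduction.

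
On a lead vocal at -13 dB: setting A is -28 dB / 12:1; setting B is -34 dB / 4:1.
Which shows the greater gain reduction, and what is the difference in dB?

B, by 2 dB

A: overshoot 15 dB → output overshoot 1.25 dB → GR 13.75 dB.
B: overshoot 21 dB → output overshoot 5.25 dB → GR 15.75 dB.
B reduces 2 dB more.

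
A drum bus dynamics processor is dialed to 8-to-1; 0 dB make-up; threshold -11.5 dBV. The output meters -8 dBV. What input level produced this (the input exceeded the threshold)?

16.5 dBV

Post-compression overshoot = -8 − (-11.5) = 3.5 dB.
Before 8:1 compression the overshoot was 3.5 × 8 = 28 dB, so input = -11.5 + 28 = 16.5 dBV.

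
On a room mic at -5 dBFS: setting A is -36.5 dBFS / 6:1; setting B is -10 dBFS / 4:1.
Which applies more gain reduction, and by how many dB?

A: 31.5 dB over, compressed to 5.25 dB over, so 26.25 dB of GR.
B: 5 dB over, compressed to 1.25 dB over, so 3.75 dB of GR.
A applies 22.5 dB more gain reduction.

A, by 22.5 dB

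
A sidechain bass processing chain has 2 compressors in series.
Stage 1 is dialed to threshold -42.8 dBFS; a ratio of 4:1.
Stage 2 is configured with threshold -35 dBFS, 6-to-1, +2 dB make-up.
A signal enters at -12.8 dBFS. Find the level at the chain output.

-33.3 dBFS

Stage 1: overshoot 30 dB → 30/4 = 7.5 dB → -35.3 dBFS.
Stage 2: below threshold (-35.3 ≤ -35); passes unchanged; make-up brings it to -33.3 dBFS.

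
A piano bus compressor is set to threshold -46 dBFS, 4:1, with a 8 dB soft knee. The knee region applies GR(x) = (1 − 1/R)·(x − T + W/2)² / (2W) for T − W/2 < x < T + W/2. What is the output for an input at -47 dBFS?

-47.421875 dBFS

x − T + W/2 = -47 − (-46) + 4 = 3.
GR = (1 − 1/4) × 3² / 16 = 0.75 × 9 / 16 = 0.421875 dB.
Output = -47 − 0.421875 = -47.421875 dBFS.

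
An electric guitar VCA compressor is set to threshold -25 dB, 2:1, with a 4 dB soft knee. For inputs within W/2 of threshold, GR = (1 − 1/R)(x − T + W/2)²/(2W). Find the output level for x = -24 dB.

-24.5625 dB

x − T + W/2 = -24 − (-25) + 2 = 3.
GR = (1 − 1/2) × 3² / 8 = 0.5 × 9 / 8 = 0.5625 dB.
Output = -24 − 0.5625 = -24.5625 dB.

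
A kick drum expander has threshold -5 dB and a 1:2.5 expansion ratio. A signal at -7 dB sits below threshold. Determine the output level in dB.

-10 dB

Below threshold, a 1:2.5 expander applies gain = (2.5−1)×(T − x) of attenuation.
(2.5−1) × 2 = 3 dB, so output = -7 − 3 = -10 dB.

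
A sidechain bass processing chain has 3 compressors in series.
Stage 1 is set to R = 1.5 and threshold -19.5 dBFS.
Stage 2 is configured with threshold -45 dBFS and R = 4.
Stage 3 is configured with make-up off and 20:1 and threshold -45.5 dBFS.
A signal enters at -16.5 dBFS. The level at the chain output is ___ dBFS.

-45.13125 dBFS

Stage 1: overshoot 3 dB → 3/1.5 = 2 dB → -17.5 dBFS.
Stage 2: -17.5 dBFS is 27.5 dB over -45 dBFS; at 4:1 that becomes 6.875 dB over, giving -38.125 dBFS.
Stage 3: -38.125 dBFS is 7.375 dB over -45.5 dBFS; at 20:1 that becomes 0.36875 dB over, giving -45.13125 dBFS.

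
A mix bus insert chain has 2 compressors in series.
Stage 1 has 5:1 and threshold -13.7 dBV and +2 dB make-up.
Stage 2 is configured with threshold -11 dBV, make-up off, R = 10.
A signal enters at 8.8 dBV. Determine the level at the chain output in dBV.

-10.62 dBV

Stage 1: 22.5 dB above -13.7 dBV, reduced 5:1 to 4.5 dB above → -9.2 dBV; +2 dB make-up → -7.2 dBV.
Stage 2: overshoot 3.8 dB → 3.8/10 = 0.38 dB → -10.62 dBV.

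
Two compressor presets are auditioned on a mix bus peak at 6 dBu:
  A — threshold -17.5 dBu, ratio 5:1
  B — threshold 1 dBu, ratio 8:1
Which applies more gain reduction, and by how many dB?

A: GR = 23.5 − 23.5/5 = 18.8 dB.
B: GR = 5 − 5/8 = 4.375 dB.
A applies 14.425 dB more gain reduction.

A, by 14.425 dB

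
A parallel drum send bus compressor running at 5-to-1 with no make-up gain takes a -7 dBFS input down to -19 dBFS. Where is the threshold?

-22 dBFS

Input is 15 dB above T (since output overshoot × R = input overshoot: (-19 − T)·5 = -7 − T gives T = -22 dBFS).
Check: -22 + (-7 − (-22))/5 = -22 + 3 = -19 dBFS. ✓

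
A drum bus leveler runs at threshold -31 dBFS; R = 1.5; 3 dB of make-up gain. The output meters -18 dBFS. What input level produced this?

Stripping the +3 dB make-up gives -21 dBFS at the gain stage.
Post-compression overshoot = -21 − (-31) = 10 dB.
Input overshoot = R × output overshoot = 15 dB → input = -31 + 15 = -16 dBFS.

-16 dBFS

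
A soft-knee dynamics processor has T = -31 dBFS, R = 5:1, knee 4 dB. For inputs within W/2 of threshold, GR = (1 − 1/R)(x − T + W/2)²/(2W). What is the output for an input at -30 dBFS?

-30.9 dBFS

x − T + W/2 = -30 − (-31) + 2 = 3.
GR = (1 − 1/5) × 3² / 8 = 0.8 × 9 / 8 = 0.9 dB.
Output = -30 − 0.9 = -30.9 dBFS.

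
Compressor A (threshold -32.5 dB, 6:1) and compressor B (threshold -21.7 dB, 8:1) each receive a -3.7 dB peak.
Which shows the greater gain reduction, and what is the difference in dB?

A: GR = 28.8 − 28.8/6 = 24 dB.
B: GR = 18 − 18/8 = 15.75 dB.
A reduces 8.25 dB more.

A, by 8.25 dB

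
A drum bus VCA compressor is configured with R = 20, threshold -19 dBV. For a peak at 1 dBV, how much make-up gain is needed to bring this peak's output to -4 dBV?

The peak compresses to -19 + 20/20 = -18 dBV.
To reach -4 dBV requires -4 − (-18) = 14 dB of make-up.

14 dB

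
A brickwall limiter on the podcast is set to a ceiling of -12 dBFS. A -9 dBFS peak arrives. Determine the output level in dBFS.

The limiter clamps the peak to its -12 dBFS ceiling.

-12 dBFS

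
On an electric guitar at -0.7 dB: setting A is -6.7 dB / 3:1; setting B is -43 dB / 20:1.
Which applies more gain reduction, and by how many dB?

A: overshoot 6 dB → output overshoot 2 dB → GR 4 dB.
B: overshoot 42.3 dB → output overshoot 2.115 dB → GR 40.185 dB.
B reduces 36.185 dB more.

B, by 36.185 dB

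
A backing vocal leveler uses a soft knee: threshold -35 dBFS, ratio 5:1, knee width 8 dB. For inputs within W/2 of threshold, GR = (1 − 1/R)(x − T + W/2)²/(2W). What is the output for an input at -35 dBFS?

-35.8 dBFS

x − T + W/2 = -35 − (-35) + 4 = 4.
GR = (1 − 1/5) × 4² / 16 = 0.8 × 16 / 16 = 0.8 dB.
Output = -35 − 0.8 = -35.8 dBFS.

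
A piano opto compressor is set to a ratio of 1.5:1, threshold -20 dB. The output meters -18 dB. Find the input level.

The compressed level sits -18 − (-20) = 2 dB over threshold.
Input overshoot = R × output overshoot = 3 dB → input = -20 + 3 = -17 dB.

-17 dB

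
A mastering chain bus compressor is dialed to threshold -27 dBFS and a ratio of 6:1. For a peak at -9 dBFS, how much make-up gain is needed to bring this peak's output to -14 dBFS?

10 dB

Overshoot 18 dB → 18/6 = 3 dB after compression, so the compressed level is -27 + 3 = -24 dBFS.
Make-up = target − compressed = -14 − (-24) = 10 dB.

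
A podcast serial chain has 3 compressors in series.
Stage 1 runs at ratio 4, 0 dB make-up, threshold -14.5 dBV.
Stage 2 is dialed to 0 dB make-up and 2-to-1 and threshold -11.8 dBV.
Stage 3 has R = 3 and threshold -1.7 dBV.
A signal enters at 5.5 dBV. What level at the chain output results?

Stage 1: 5.5 dBV is 20 dB over -14.5 dBV; at 4:1 that becomes 5 dB over, giving -9.5 dBV.
Stage 2: 2.3 dB above -11.8 dBV, reduced 2:1 to 1.15 dB above → -10.65 dBV.
Stage 3: -10.65 dBV is at or below the -1.7 dBV threshold — no compression; output -10.65 dBV.

-10.65 dBV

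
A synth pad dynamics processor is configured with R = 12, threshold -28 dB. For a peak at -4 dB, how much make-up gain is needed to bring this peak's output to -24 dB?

The peak compresses to -28 + 24/12 = -26 dB.
To reach -24 dB requires -24 − (-26) = 2 dB of make-up.

2 dB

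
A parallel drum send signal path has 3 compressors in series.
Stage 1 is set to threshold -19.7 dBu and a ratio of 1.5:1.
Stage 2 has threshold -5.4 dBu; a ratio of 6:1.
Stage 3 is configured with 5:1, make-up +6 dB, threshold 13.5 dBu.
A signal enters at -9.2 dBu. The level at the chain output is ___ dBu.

-6.7 dBu

Stage 1: -9.2 dBu is 10.5 dB over -19.7 dBu; at 1.5:1 that becomes 7 dB over, giving -12.7 dBu.
Stage 2: below threshold (-12.7 ≤ -5.4); passes unchanged; output -12.7 dBu.
Stage 3: -12.7 dBu ≤ 13.5 dBu, so stage 3 doesn't engage; make-up brings it to -6.7 dBu.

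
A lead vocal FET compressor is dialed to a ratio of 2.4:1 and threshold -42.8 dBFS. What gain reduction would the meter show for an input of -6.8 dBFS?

-6.8 dBFS exceeds the threshold by 36 dB.
After 2.4:1 compression the overshoot becomes 36/2.4 = 15 dB.
GR = overshoot in − overshoot out = 36 − 15 = 21 dB.

21 dB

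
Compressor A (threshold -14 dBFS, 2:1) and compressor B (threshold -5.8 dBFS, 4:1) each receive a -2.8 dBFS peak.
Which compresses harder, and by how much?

A: 11.2 dB over, compressed to 5.6 dB over, so 5.6 dB of GR.
B: 3 dB over, compressed to 0.75 dB over, so 2.25 dB of GR.
Difference: 3.35 dB in favour of A.

A, by 3.35 dB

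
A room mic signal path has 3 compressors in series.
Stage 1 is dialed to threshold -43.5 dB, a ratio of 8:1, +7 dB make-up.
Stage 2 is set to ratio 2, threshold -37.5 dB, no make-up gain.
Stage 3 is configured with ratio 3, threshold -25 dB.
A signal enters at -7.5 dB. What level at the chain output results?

-34.75 dB

Stage 1: -7.5 dB is 36 dB over -43.5 dB; at 8:1 that becomes 4.5 dB over, giving -39 dB; +7 dB make-up → -32 dB.
Stage 2: -32 dB is 5.5 dB over -37.5 dB; at 2:1 that becomes 2.75 dB over, giving -34.75 dB.
Stage 3: below threshold (-34.75 ≤ -25); passes unchanged; output -34.75 dB.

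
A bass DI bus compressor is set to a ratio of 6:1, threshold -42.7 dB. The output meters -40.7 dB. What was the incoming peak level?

-30.7 dB

Post-compression overshoot = -40.7 − (-42.7) = 2 dB.
Input overshoot = R × output overshoot = 12 dB → input = -42.7 + 12 = -30.7 dB.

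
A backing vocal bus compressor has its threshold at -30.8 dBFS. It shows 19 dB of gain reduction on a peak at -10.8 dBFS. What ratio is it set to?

20:1

Input overshoot = -10.8 − (-30.8) = 20 dB.
Output overshoot = 20 − 19 = 1 dB.
Ratio = input overshoot / output overshoot = 20 / 1 = 20.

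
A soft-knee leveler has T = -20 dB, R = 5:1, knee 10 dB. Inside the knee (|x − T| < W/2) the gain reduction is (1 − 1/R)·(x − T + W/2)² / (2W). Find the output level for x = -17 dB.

x − T + W/2 = -17 − (-20) + 5 = 8.
GR = (1 − 1/5) × 8² / 20 = 0.8 × 64 / 20 = 2.56 dB.
Output = -17 − 2.56 = -19.56 dB.

-19.56 dB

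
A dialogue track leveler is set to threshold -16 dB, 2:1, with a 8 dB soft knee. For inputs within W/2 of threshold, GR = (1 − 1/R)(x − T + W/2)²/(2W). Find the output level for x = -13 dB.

-14.53125 dB

x − T + W/2 = -13 − (-16) + 4 = 7.
GR = (1 − 1/2) × 7² / 16 = 0.5 × 49 / 16 = 1.53125 dB.
Output = -13 − 1.53125 = -14.53125 dB.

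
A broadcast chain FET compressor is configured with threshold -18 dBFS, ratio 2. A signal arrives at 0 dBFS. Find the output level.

Overshoot: 0 − (-18) = 18 dB.
At 2:1 the overshoot is divided by 2, leaving 9 dB above threshold.
So the level is -18 + 9 = -9 dBFS.

-9 dBFS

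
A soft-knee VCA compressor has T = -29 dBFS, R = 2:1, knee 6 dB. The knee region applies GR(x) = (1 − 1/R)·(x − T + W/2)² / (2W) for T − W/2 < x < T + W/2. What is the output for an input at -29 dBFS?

-29.375 dBFS

x − T + W/2 = -29 − (-29) + 3 = 3.
GR = (1 − 1/2) × 3² / 12 = 0.5 × 9 / 12 = 0.375 dB.
Output = -29 − 0.375 = -29.375 dBFS.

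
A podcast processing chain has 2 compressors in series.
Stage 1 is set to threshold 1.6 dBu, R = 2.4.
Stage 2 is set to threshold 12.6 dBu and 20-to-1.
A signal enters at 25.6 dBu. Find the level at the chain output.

Stage 1: 24 dB above 1.6 dBu, reduced 2.4:1 to 10 dB above → 11.6 dBu.
Stage 2: below threshold (11.6 ≤ 12.6); passes unchanged; output 11.6 dBu.

11.6 dBu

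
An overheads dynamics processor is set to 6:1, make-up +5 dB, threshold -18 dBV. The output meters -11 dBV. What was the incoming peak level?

-6 dBV

Stripping the +5 dB make-up gives -16 dBV at the gain stage.
Post-compression overshoot = -16 − (-18) = 2 dB.
Undo the ratio: input overshoot = 2 × 6 = 12 dB, giving input = -6 dBV.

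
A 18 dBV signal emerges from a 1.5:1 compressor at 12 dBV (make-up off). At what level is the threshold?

Gain reduction = 18 − 12 = 6 dB; output overshoot = GR / (R − 1) = 6 / 0.5 = 12 dB.
Threshold = output − output overshoot = 12 − 12 = 0 dBV.

0 dBV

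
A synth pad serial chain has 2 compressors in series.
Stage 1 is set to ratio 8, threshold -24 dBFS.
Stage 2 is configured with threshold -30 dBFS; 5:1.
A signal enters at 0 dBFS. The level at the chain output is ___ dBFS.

-28.2 dBFS

Stage 1: 24 dB above -24 dBFS, reduced 8:1 to 3 dB above → -21 dBFS.
Stage 2: 9 dB above -30 dBFS, reduced 5:1 to 1.8 dB above → -28.2 dBFS.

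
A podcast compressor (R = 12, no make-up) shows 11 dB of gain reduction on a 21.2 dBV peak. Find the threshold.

Input is 12 dB above T (since output overshoot × R = input overshoot: (10.2 − T)·12 = 21.2 − T gives T = 9.2 dBV).
Check: 9.2 + (21.2 − 9.2)/12 = 9.2 + 1 = 10.2 dBV. ✓

9.2 dBV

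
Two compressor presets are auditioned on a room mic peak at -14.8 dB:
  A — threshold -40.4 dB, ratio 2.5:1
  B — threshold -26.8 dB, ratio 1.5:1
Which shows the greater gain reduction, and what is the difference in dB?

A: overshoot 25.6 dB → output overshoot 10.24 dB → GR 15.36 dB.
B: overshoot 12 dB → output overshoot 8 dB → GR 4 dB.
A applies 11.36 dB more gain reduction.

A, by 11.36 dB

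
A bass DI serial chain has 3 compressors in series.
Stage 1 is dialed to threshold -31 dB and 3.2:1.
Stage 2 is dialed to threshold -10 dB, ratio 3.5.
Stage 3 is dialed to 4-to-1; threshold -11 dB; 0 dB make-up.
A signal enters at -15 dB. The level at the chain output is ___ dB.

Stage 1: -15 dB is 16 dB over -31 dB; at 3.2:1 that becomes 5 dB over, giving -26 dB.
Stage 2: -26 dB ≤ -10 dB, so stage 2 doesn't engage; output -26 dB.
Stage 3: below threshold (-26 ≤ -11); passes unchanged; output -26 dB.

-26 dB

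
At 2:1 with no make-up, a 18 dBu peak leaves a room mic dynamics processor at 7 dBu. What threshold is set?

Let T be the threshold. Output overshoot = (input overshoot)/R, so 7 − T = (18 − T)/2.
2·(7 − T) = 18 − T → 1·T = 14 − 18 = -4.
T = -4/1 = -4 dBu.

-4 dBu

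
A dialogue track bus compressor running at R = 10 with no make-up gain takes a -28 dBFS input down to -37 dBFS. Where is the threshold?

-38 dBFS

Gain reduction = -28 − (-37) = 9 dB; output overshoot = GR / (R − 1) = 9 / 9 = 1 dB.
Threshold = output − output overshoot = -37 − 1 = -38 dBFS.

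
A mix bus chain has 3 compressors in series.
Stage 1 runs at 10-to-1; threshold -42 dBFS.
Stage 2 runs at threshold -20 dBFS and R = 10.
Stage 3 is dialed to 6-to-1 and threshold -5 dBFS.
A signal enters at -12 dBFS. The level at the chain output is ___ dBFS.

-39 dBFS

Stage 1: 30 dB above -42 dBFS, reduced 10:1 to 3 dB above → -39 dBFS.
Stage 2: below threshold (-39 ≤ -20); passes unchanged; output -39 dBFS.
Stage 3: -39 dBFS ≤ -5 dBFS, so stage 3 doesn't engage; output -39 dBFS.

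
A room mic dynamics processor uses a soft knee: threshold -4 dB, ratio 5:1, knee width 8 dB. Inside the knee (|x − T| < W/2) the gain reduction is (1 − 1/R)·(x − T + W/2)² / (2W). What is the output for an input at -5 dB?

x − T + W/2 = -5 − (-4) + 4 = 3.
GR = (1 − 1/5) × 3² / 16 = 0.8 × 9 / 16 = 0.45 dB.
Output = -5 − 0.45 = -5.45 dB.

-5.45 dB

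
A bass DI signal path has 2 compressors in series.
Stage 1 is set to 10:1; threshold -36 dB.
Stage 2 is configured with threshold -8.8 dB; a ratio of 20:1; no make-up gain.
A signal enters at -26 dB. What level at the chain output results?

-35 dB

Stage 1: overshoot 10 dB → 10/10 = 1 dB → -35 dB.
Stage 2: below threshold (-35 ≤ -8.8); passes unchanged; output -35 dB.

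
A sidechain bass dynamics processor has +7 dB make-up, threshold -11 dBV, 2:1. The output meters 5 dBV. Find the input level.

Before make-up, the level was 5 − 7 = -2 dBV.
The compressed level sits -2 − (-11) = 9 dB over threshold.
Before 2:1 compression the overshoot was 9 × 2 = 18 dB, so input = -11 + 18 = 7 dBV.

7 dBV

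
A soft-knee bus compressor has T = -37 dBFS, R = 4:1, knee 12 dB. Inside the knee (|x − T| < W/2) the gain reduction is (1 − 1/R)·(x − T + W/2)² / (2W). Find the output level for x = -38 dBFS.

-38.78125 dBFS

x − T + W/2 = -38 − (-37) + 6 = 5.
GR = (1 − 1/4) × 5² / 24 = 0.75 × 25 / 24 = 0.78125 dB.
Output = -38 − 0.78125 = -38.78125 dBFS.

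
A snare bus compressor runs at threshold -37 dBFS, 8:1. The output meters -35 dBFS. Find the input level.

The compressed level sits -35 − (-37) = 2 dB over threshold.
Undo the ratio: input overshoot = 2 × 8 = 16 dB, giving input = -21 dBFS.

-21 dBFS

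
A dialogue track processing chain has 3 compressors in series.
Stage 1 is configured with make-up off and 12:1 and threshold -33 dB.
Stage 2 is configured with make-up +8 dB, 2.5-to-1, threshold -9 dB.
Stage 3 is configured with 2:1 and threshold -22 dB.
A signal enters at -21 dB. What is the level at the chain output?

-24 dB

Stage 1: -21 dB is 12 dB over -33 dB; at 12:1 that becomes 1 dB over, giving -32 dB.
Stage 2: -32 dB ≤ -9 dB, so stage 2 doesn't engage; make-up brings it to -24 dB.
Stage 3: -24 dB is at or below the -22 dB threshold — no compression; output -24 dB.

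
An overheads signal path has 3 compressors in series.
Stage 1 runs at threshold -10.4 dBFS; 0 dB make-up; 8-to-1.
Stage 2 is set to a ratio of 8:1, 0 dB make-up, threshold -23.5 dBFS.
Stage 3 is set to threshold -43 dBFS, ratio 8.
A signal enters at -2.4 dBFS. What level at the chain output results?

Stage 1: -2.4 dBFS is 8 dB over -10.4 dBFS; at 8:1 that becomes 1 dB over, giving -9.4 dBFS.
Stage 2: -9.4 dBFS is 14.1 dB over -23.5 dBFS; at 8:1 that becomes 1.7625 dB over, giving -21.7375 dBFS.
Stage 3: -21.7375 dBFS is 21.2625 dB over -43 dBFS; at 8:1 that becomes 2.657812 dB over, giving -40.342188 dBFS.

-40.342188 dBFS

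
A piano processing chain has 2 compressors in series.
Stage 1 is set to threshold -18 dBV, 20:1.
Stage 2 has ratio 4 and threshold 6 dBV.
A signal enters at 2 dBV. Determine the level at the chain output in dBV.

Stage 1: overshoot 20 dB → 20/20 = 1 dB → -17 dBV.
Stage 2: below threshold (-17 ≤ 6); passes unchanged; output -17 dBV.

-17 dBV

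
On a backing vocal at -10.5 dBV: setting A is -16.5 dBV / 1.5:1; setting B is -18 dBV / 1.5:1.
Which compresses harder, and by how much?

A: 6 dB over, compressed to 4 dB over, so 2 dB of GR.
B: 7.5 dB over, compressed to 5 dB over, so 2.5 dB of GR.
B applies 0.5 dB more gain reduction.

B, by 0.5 dB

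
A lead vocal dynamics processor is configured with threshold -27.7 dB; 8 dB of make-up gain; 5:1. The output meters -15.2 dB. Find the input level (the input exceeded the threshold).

-5.2 dB

Remove make-up: -15.2 − 8 = -23.2 dB.
That's 4.5 dB above the -27.7 dB threshold.
Undo the ratio: input overshoot = 4.5 × 5 = 22.5 dB, giving input = -5.2 dB.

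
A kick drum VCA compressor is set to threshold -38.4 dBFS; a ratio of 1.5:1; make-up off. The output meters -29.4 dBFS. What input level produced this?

-24.9 dBFS

That's 9 dB above the -38.4 dBFS threshold.
Undo the ratio: input overshoot = 9 × 1.5 = 13.5 dB, giving input = -24.9 dBFS.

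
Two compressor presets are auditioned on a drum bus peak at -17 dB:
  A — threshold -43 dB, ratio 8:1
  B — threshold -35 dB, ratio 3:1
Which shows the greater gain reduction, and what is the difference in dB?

A, by 10.75 dB

A: GR = 26 − 26/8 = 22.75 dB.
B: GR = 18 − 18/3 = 12 dB.
Difference: 10.75 dB in favour of A.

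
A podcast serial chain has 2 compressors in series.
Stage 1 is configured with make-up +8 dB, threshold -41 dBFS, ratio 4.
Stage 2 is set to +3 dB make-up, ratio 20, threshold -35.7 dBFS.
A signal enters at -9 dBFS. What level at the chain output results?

-32.165 dBFS

Stage 1: 32 dB above -41 dBFS, reduced 4:1 to 8 dB above → -33 dBFS; +8 dB make-up → -25 dBFS.
Stage 2: 10.7 dB above -35.7 dBFS, reduced 20:1 to 0.535 dB above → -35.165 dBFS; +3 dB make-up → -32.165 dBFS.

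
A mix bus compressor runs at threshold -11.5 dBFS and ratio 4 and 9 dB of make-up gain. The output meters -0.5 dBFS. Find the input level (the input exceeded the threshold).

-3.5 dBFS

Remove make-up: -0.5 − 9 = -9.5 dBFS.
The compressed level sits -9.5 − (-11.5) = 2 dB over threshold.
Undo the ratio: input overshoot = 2 × 4 = 8 dB, giving input = -3.5 dBFS.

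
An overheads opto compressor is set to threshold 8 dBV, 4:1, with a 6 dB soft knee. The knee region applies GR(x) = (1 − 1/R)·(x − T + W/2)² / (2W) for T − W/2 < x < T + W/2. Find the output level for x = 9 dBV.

8 dBV

x − T + W/2 = 9 − 8 + 3 = 4.
GR = (1 − 1/4) × 4² / 12 = 0.75 × 16 / 12 = 1 dB.
Output = 9 − 1 = 8 dBV.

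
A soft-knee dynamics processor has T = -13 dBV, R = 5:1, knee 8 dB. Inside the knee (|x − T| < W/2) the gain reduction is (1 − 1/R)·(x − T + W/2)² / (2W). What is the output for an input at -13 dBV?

x − T + W/2 = -13 − (-13) + 4 = 4.
GR = (1 − 1/5) × 4² / 16 = 0.8 × 16 / 16 = 0.8 dB.
Output = -13 − 0.8 = -13.8 dBV.

-13.8 dBV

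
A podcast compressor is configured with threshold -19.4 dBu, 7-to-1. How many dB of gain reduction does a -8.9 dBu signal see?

9 dB

The signal is 10.5 dB above threshold.
A 7:1 ratio leaves 1.5 dB of that excess.
So the signal is attenuated by 10.5 − 1.5 = 9 dB.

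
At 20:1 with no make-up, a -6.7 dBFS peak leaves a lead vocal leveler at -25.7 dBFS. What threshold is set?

-26.7 dBFS

Let T be the threshold. Output overshoot = (input overshoot)/R, so -25.7 − T = (-6.7 − T)/20.
20·(-25.7 − T) = -6.7 − T → 19·T = -514 − (-6.7) = -507.3.
T = -507.3/19 = -26.7 dBFS.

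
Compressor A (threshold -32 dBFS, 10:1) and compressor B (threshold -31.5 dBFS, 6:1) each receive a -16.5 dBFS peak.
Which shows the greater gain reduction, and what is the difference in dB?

A, by 1.45 dB

A: GR = 15.5 − 15.5/10 = 13.95 dB.
B: GR = 15 − 15/6 = 12.5 dB.
A reduces 1.45 dB more.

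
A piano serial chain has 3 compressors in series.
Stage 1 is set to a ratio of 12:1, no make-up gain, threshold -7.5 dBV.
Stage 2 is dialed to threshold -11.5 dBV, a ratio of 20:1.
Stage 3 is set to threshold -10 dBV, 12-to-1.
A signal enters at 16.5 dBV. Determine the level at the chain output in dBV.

Stage 1: overshoot 24 dB → 24/12 = 2 dB → -5.5 dBV.
Stage 2: 6 dB above -11.5 dBV, reduced 20:1 to 0.3 dB above → -11.2 dBV.
Stage 3: below threshold (-11.2 ≤ -10); passes unchanged; output -11.2 dBV.

-11.2 dBV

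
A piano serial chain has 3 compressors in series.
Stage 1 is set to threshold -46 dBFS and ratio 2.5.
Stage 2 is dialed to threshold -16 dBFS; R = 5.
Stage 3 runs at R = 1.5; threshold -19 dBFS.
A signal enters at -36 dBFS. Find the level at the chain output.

-42 dBFS

Stage 1: 10 dB above -46 dBFS, reduced 2.5:1 to 4 dB above → -42 dBFS.
Stage 2: below threshold (-42 ≤ -16); passes unchanged; output -42 dBFS.
Stage 3: below threshold (-42 ≤ -19); passes unchanged; output -42 dBFS.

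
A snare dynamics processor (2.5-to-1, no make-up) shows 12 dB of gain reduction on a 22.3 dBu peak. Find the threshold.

Gain reduction = 22.3 − 10.3 = 12 dB; output overshoot = GR / (R − 1) = 12 / 1.5 = 8 dB.
Threshold = output − output overshoot = 10.3 − 8 = 2.3 dBu.

2.3 dBu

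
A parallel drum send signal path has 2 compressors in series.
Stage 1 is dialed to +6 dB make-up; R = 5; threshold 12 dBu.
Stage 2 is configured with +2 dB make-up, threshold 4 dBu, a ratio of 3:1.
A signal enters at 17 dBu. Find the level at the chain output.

Stage 1: 17 dBu is 5 dB over 12 dBu; at 5:1 that becomes 1 dB over, giving 13 dBu; +6 dB make-up → 19 dBu.
Stage 2: 15 dB above 4 dBu, reduced 3:1 to 5 dB above → 9 dBu; +2 dB make-up → 11 dBu.

11 dBu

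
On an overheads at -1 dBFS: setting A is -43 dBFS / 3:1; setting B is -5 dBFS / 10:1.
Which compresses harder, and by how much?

A, by 24.4 dB

A: overshoot 42 dB → output overshoot 14 dB → GR 28 dB.
B: overshoot 4 dB → output overshoot 0.4 dB → GR 3.6 dB.
A applies 24.4 dB more gain reduction.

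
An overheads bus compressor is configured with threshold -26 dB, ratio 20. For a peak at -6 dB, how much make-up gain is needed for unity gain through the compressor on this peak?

Without make-up, output = threshold + overshoot/20 = -26 + 1 = -25 dB.
Gap to target: 19 dB.

19 dB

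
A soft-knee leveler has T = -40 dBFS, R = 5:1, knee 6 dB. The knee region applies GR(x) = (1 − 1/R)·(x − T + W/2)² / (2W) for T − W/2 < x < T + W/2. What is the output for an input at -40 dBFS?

x − T + W/2 = -40 − (-40) + 3 = 3.
GR = (1 − 1/5) × 3² / 12 = 0.8 × 9 / 12 = 0.6 dB.
Output = -40 − 0.6 = -40.6 dBFS.

-40.6 dBFS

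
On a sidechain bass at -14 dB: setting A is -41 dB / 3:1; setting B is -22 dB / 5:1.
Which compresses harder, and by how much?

A, by 11.6 dB

A: overshoot 27 dB → output overshoot 9 dB → GR 18 dB.
B: overshoot 8 dB → output overshoot 1.6 dB → GR 6.4 dB.
A applies 11.6 dB more gain reduction.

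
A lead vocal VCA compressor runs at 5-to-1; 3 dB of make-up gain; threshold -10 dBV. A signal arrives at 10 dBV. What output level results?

The input is 20 dB above the -10 dBV threshold.
The 20 dB excess becomes 4 dB after 5:1 reduction.
That puts the output at -6 dBV; make-up adds 3 dB, giving -3 dBV.

-3 dBV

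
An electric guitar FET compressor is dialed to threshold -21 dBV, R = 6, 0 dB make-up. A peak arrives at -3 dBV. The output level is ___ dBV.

Overshoot: -3 − (-21) = 18 dB.
6:1 compression reduces that to 18/6 = 3 dB over.
That puts the output at -18 dBV.

-18 dBV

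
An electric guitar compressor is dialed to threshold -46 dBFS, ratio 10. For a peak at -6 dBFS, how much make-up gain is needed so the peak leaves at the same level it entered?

36 dB

Overshoot 40 dB → 40/10 = 4 dB after compression, so the compressed level is -46 + 4 = -42 dBFS.
Make-up = target − compressed = -6 − (-42) = 36 dB.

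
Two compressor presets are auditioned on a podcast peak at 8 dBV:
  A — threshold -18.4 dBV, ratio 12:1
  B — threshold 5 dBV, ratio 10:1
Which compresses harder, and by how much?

A: overshoot 26.4 dB → output overshoot 2.2 dB → GR 24.2 dB.
B: overshoot 3 dB → output overshoot 0.3 dB → GR 2.7 dB.
A applies 21.5 dB more gain reduction.

A, by 21.5 dB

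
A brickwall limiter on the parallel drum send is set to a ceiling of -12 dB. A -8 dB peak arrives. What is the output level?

A brickwall limiter is an ∞:1 compressor: any input above the ceiling is clamped to -12 dB.

-12 dB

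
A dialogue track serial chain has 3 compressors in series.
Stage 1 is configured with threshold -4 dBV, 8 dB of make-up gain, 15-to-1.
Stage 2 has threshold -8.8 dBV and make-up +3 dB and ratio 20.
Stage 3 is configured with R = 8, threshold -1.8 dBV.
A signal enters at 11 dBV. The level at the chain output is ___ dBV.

Stage 1: overshoot 15 dB → 15/15 = 1 dB → -3 dBV; +8 dB make-up → 5 dBV.
Stage 2: 13.8 dB above -8.8 dBV, reduced 20:1 to 0.69 dB above → -8.11 dBV; +3 dB make-up → -5.11 dBV.
Stage 3: -5.11 dBV ≤ -1.8 dBV, so stage 3 doesn't engage; output -5.11 dBV.

-5.11 dBV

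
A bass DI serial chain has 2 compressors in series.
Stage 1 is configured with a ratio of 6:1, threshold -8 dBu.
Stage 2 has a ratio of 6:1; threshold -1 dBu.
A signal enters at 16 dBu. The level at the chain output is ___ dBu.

Stage 1: 24 dB above -8 dBu, reduced 6:1 to 4 dB above → -4 dBu.
Stage 2: below threshold (-4 ≤ -1); passes unchanged; output -4 dBu.

-4 dBu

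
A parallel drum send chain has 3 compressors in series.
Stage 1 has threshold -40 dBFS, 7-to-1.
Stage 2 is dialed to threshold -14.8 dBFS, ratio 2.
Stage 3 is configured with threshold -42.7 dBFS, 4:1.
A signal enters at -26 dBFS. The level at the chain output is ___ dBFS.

Stage 1: 14 dB above -40 dBFS, reduced 7:1 to 2 dB above → -38 dBFS.
Stage 2: -38 dBFS is at or below the -14.8 dBFS threshold — no compression; output -38 dBFS.
Stage 3: 4.7 dB above -42.7 dBFS, reduced 4:1 to 1.175 dB above → -41.525 dBFS.

-41.525 dBFS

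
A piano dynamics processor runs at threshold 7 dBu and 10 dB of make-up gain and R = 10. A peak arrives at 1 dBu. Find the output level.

1 dBu is 6 dB below the 7 dBu threshold, so no gain reduction is applied.
Make-up gain adds 10 dB: 1 + 10 = 11 dBu.

11 dBu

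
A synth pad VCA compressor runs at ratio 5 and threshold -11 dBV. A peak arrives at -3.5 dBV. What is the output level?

-9.5 dBV

The input is 7.5 dB above the -11 dBV threshold.
5:1 compression reduces that to 7.5/5 = 1.5 dB over.
So the level is -11 + 1.5 = -9.5 dBV.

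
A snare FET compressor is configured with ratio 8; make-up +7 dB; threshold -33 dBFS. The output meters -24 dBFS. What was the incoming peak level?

-17 dBFS

Remove make-up: -24 − 7 = -31 dBFS.
Post-compression overshoot = -31 − (-33) = 2 dB.
Before 8:1 compression the overshoot was 2 × 8 = 16 dB, so input = -33 + 16 = -17 dBFS.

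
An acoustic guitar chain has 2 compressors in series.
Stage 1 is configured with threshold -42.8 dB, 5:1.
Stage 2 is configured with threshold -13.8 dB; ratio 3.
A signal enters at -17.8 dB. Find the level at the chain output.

Stage 1: overshoot 25 dB → 25/5 = 5 dB → -37.8 dB.
Stage 2: -37.8 dB is at or below the -13.8 dB threshold — no compression; output -37.8 dB.

-37.8 dB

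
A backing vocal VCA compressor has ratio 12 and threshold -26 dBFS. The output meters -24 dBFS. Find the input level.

-2 dBFS

The compressed level sits -24 − (-26) = 2 dB over threshold.
Input overshoot = R × output overshoot = 24 dB → input = -26 + 24 = -2 dBFS.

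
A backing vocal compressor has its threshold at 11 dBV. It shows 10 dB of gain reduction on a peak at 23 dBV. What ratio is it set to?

6:1

Input overshoot = 23 − 11 = 12 dB.
Output overshoot = 12 − 10 = 2 dB.
Ratio = input overshoot / output overshoot = 12 / 2 = 6.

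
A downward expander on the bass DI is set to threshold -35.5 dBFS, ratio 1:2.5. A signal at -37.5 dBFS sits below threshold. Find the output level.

-40.5 dBFS

The input is 2 dB below the -35.5 dBFS threshold.
A 1:2.5 expander multiplies undershoot by 2.5: 2 × 2.5 = 5 dB below threshold.
Output = -35.5 − 5 = -40.5 dBFS.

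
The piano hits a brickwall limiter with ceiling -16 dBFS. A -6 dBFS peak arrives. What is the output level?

-16 dBFS

At ∞:1, everything above -16 dBFS is held at the ceiling.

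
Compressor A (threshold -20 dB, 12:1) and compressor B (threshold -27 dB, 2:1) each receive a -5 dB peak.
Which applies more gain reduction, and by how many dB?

A: overshoot 15 dB → output overshoot 1.25 dB → GR 13.75 dB.
B: overshoot 22 dB → output overshoot 11 dB → GR 11 dB.
A applies 2.75 dB more gain reduction.

A, by 2.75 dB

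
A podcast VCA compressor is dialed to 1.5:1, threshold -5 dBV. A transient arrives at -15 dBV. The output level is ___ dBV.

-15 dBV

-15 dBV is 10 dB below the -5 dBV threshold, so no gain reduction is applied.
Output = input = -15 dBV.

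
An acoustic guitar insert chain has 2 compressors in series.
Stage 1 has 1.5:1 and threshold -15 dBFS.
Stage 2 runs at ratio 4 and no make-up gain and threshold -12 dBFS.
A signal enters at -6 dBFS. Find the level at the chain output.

Stage 1: 9 dB above -15 dBFS, reduced 1.5:1 to 6 dB above → -9 dBFS.
Stage 2: overshoot 3 dB → 3/4 = 0.75 dB → -11.25 dBFS.

-11.25 dBFS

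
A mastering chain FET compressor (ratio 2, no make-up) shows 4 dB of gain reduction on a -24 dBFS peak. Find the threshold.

-32 dBFS

Gain reduction = -24 − (-28) = 4 dB; output overshoot = GR / (R − 1) = 4 / 1 = 4 dB.
Threshold = output − output overshoot = -28 − 4 = -32 dBFS.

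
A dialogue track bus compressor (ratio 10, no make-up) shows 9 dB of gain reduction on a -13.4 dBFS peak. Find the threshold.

Gain reduction = -13.4 − (-22.4) = 9 dB; output overshoot = GR / (R − 1) = 9 / 9 = 1 dB.
Threshold = output − output overshoot = -22.4 − 1 = -23.4 dBFS.

-23.4 dBFS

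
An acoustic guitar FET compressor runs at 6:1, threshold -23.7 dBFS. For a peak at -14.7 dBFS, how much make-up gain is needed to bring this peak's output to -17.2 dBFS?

The peak compresses to -23.7 + 9/6 = -22.2 dBFS.
To reach -17.2 dBFS requires -17.2 − (-22.2) = 5 dB of make-up.

5 dB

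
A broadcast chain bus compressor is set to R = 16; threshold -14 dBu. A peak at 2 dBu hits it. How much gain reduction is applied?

15 dB

Overshoot = 2 − (-14) = 16 dB.
After 16:1 compression the overshoot becomes 16/16 = 1 dB.
So the signal is attenuated by 16 − 1 = 15 dB.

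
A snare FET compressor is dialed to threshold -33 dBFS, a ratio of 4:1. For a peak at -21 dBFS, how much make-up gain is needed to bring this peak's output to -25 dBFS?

The peak compresses to -33 + 12/4 = -30 dBFS.
To reach -25 dBFS requires -25 − (-30) = 5 dB of make-up.

5 dB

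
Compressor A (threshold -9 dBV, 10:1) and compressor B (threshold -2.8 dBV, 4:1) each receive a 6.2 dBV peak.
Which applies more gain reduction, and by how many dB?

A, by 6.93 dB

A: overshoot 15.2 dB → output overshoot 1.52 dB → GR 13.68 dB.
B: overshoot 9 dB → output overshoot 2.25 dB → GR 6.75 dB.
A reduces 6.93 dB more.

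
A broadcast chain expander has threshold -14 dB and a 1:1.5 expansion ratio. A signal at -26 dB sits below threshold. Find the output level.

Undershoot = (-14) − (-26) = 12 dB.
At 1:1.5, that expands to 18 dB under threshold.
Output = -14 − 18 = -32 dB.

-32 dB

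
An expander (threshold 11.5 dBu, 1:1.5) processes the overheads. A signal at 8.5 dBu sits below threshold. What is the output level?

7 dBu

The input is 3 dB below the 11.5 dBu threshold.
A 1:1.5 expander multiplies undershoot by 1.5: 3 × 1.5 = 4.5 dB below threshold.
Output = 11.5 − 4.5 = 7 dBu.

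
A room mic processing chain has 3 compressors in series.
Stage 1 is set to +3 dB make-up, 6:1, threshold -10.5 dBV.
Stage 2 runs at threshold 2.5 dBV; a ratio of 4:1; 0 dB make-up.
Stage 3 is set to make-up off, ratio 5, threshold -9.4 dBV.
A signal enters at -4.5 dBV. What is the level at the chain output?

Stage 1: overshoot 6 dB → 6/6 = 1 dB → -9.5 dBV; +3 dB make-up → -6.5 dBV.
Stage 2: -6.5 dBV is at or below the 2.5 dBV threshold — no compression; output -6.5 dBV.
Stage 3: -6.5 dBV is 2.9 dB over -9.4 dBV; at 5:1 that becomes 0.58 dB over, giving -8.82 dBV.

-8.82 dBV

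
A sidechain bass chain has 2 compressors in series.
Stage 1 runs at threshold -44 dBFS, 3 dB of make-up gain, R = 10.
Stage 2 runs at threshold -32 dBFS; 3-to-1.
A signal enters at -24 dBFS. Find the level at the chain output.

-39 dBFS

Stage 1: overshoot 20 dB → 20/10 = 2 dB → -42 dBFS; +3 dB make-up → -39 dBFS.
Stage 2: -39 dBFS is at or below the -32 dBFS threshold — no compression; output -39 dBFS.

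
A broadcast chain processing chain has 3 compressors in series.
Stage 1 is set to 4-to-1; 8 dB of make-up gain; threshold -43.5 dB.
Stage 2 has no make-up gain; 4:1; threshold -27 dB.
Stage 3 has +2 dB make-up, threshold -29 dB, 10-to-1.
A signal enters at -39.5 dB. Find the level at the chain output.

Stage 1: 4 dB above -43.5 dB, reduced 4:1 to 1 dB above → -42.5 dB; +8 dB make-up → -34.5 dB.
Stage 2: below threshold (-34.5 ≤ -27); passes unchanged; output -34.5 dB.
Stage 3: -34.5 dB is at or below the -29 dB threshold — no compression; make-up brings it to -32.5 dB.

-32.5 dB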